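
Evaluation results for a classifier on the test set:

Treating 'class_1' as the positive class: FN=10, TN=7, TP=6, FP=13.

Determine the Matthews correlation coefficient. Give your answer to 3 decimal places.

-0.274

MCC = (TP·TN − FP·FN) / √((TP+FP)(TP+FN)(TN+FP)(TN+FN))
Numerator = 6·7 − 13·10 = -88
Denominator = √(19·16·20·17) = √103360 = 321.4965
MCC = -88 / 321.4965 = -0.274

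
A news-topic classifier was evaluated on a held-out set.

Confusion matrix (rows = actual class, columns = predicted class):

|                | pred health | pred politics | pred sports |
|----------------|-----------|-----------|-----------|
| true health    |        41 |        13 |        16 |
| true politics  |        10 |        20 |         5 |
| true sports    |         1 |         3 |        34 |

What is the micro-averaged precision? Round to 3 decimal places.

0.664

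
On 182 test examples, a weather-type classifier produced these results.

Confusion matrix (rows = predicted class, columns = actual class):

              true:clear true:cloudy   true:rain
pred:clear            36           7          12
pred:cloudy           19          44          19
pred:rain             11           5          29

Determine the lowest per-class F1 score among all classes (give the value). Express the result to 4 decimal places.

0.5524

Per-class F1 score (2·TP/(2·TP+FP+FN)):
  clear: TP=36, FP=7+12=19, FN=19+11=30 → 72/121 = 0.59504
  cloudy: TP=44, FP=19+19=38, FN=7+5=12 → 88/138 = 0.63768
  rain: TP=29, FP=11+5=16, FN=12+19=31 → 58/105 = 0.55238
Lowest is class 'rain' with F1 score = 0.5524.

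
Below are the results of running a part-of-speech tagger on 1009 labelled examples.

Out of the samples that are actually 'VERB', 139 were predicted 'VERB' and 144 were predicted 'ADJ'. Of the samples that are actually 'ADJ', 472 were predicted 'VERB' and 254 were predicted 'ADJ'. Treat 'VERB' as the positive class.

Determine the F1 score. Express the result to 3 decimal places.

Precision = TP/(TP+FP) = 139/611 = 0.2275
Recall = TP/(TP+FN) = 139/283 = 0.4912
F1 = 2·TP/(2·TP+FP+FN) = 278/894 = 0.311

0.311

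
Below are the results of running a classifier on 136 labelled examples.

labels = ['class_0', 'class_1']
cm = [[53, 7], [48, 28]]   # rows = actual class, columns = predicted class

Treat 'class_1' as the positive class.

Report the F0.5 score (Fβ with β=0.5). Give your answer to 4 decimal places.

Fβ = (1+β²)·TP / ((1+β²)·TP + β²·FN + FP), with β²=1/4
= 1.25·28 / (1.25·28 + 0.25·48 + 7) = 0.6481

0.6481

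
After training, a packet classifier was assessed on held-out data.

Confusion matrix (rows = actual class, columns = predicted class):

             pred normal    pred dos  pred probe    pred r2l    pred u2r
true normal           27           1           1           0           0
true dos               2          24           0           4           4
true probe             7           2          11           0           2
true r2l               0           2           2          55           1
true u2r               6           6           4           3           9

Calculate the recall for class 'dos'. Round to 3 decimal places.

0.706

recall = TP/(TP+FN).
dos: TP=24, FN=2+0+4+4=10 → 24/34 = 0.7059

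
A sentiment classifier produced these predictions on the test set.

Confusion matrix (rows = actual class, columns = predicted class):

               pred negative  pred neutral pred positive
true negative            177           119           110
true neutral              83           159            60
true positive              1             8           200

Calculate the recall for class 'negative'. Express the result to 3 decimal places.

0.436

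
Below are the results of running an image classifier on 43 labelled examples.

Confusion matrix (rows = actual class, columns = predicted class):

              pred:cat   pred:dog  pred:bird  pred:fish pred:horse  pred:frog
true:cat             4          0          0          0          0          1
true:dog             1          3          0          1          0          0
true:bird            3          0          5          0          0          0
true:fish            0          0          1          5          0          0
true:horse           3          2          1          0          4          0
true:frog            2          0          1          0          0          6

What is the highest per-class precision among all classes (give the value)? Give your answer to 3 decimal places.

1.000

Per-class precision (TP/(TP+FP)):
  cat: TP=4, FP=1+3+0+3+2=9 → 4/13 = 0.3077
  dog: TP=3, FP=0+0+0+2+0=2 → 3/5 = 0.6000
  bird: TP=5, FP=0+0+1+1+1=3 → 5/8 = 0.6250
  fish: TP=5, FP=0+1+0+0+0=1 → 5/6 = 0.8333
  horse: TP=4, FP=0+0+0+0+0=0 → 4/4 = 1.0000
  frog: TP=6, FP=1+0+0+0+0=1 → 6/7 = 0.8571
Highest is class 'horse' with precision = 1.000.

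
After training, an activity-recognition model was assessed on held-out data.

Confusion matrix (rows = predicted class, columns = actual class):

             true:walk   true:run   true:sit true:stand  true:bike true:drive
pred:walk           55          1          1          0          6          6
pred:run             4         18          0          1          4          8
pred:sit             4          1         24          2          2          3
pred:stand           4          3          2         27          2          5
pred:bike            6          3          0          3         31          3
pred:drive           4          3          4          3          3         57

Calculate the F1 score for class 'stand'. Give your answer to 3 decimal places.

0.684

Treat 'stand' as positive and all other classes as negative.
F1 score = 2·TP/(2·TP+FP+FN).
stand: TP=27, FP=4+3+2+2+5=16, FN=0+1+2+3+3=9 → 54/79 = 0.6835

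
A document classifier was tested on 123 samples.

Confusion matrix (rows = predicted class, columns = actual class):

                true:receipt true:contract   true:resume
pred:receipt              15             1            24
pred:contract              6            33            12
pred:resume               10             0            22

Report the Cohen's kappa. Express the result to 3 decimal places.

0.367

Observed agreement pₒ = trace/N = 70/123 = 0.5691
Expected agreement pₑ = Σ (rowᵢ·colᵢ)/N² = (31·40 + 34·51 + 58·32)/123² = 0.3193
κ = (pₒ − pₑ)/(1 − pₑ) = (0.5691 − 0.3193)/(1 − 0.3193) = 0.367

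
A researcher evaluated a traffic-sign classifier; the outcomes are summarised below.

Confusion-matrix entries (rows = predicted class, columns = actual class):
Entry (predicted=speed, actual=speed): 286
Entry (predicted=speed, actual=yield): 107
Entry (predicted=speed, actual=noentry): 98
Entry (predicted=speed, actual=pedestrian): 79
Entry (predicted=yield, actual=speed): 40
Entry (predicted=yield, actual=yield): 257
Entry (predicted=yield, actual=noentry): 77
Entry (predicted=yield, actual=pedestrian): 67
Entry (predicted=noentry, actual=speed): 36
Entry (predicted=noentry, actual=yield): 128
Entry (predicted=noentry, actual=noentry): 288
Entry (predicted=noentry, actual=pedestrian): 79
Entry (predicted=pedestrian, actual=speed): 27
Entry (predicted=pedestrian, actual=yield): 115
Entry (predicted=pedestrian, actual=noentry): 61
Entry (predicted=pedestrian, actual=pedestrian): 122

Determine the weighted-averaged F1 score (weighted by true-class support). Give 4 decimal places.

Per-class F1 score (2·TP/(2·TP+FP+FN)):
  speed: TP=286, FP=107+98+79=284, FN=40+36+27=103 → 572/959 = 0.59645
  yield: TP=257, FP=40+77+67=184, FN=107+128+115=350 → 514/1048 = 0.49046
  noentry: TP=288, FP=36+128+79=243, FN=98+77+61=236 → 576/1055 = 0.54597
  pedestrian: TP=122, FP=27+115+61=203, FN=79+67+79=225 → 244/672 = 0.36310
Weighted-F1 score = Σ (supportᵢ/N)·F1 scoreᵢ with N=1867: (389/1867)·0.59645 + (607/1867)·0.49046 + (524/1867)·0.54597 + (347/1867)·0.36310 = 0.5045

0.5045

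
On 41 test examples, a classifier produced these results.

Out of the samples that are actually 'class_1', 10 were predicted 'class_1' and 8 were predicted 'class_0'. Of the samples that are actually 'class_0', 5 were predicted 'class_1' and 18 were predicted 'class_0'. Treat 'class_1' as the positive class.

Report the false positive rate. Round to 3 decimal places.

FPR = FP/(FP+TN) = 5/(5+18) = 0.217

0.217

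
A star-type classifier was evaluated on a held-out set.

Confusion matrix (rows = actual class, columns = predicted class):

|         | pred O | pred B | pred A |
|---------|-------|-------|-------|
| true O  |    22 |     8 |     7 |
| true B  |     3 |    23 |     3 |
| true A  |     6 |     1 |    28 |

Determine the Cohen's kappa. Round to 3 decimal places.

0.584

Observed agreement pₒ = trace/N = 73/101 = 0.7228
Expected agreement pₑ = Σ (rowᵢ·colᵢ)/N² = (37·31 + 29·32 + 35·38)/101² = 0.3338
κ = (pₒ − pₑ)/(1 − pₑ) = (0.7228 − 0.3338)/(1 − 0.3338) = 0.584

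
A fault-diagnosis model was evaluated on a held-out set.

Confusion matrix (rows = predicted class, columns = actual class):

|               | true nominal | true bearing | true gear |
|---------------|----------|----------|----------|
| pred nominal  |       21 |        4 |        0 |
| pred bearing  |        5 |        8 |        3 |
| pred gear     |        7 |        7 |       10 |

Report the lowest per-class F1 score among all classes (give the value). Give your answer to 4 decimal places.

0.4571

Per-class F1 score (2·TP/(2·TP+FP+FN)):
  nominal: TP=21, FP=4+0=4, FN=5+7=12 → 42/58 = 0.72414
  bearing: TP=8, FP=5+3=8, FN=4+7=11 → 16/35 = 0.45714
  gear: TP=10, FP=7+7=14, FN=0+3=3 → 20/37 = 0.54054
Lowest is class 'bearing' with F1 score = 0.4571.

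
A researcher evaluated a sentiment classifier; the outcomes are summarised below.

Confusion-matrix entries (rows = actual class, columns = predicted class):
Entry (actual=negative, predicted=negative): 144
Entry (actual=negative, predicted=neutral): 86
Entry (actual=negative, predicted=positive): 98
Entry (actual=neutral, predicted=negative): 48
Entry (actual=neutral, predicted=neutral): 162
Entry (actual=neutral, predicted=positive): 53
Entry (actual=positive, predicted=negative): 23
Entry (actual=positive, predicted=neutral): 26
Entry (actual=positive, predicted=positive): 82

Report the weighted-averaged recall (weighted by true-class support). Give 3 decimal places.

0.537

Per-class recall (TP/(TP+FN)):
  negative: TP=144, FN=86+98=184 → 144/328 = 0.4390
  neutral: TP=162, FN=48+53=101 → 162/263 = 0.6160
  positive: TP=82, FN=23+26=49 → 82/131 = 0.6260
Weighted-recall = Σ (supportᵢ/N)·recallᵢ with N=722: (328/722)·0.4390 + (263/722)·0.6160 + (131/722)·0.6260 = 0.537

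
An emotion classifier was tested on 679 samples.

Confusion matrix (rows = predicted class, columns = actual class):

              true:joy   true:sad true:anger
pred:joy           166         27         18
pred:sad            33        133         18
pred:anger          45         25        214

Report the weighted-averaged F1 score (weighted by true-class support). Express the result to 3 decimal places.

0.754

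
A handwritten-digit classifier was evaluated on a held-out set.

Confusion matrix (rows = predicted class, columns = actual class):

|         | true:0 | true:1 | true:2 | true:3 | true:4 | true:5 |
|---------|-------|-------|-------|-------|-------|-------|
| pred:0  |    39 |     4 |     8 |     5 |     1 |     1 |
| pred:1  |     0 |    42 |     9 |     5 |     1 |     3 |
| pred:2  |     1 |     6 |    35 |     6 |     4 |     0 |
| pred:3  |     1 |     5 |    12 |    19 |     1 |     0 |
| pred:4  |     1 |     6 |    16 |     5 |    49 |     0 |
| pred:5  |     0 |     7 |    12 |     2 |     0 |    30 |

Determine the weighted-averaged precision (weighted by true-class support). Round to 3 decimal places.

0.642

Per-class precision (TP/(TP+FP)):
  0: TP=39, FP=4+8+5+1+1=19 → 39/58 = 0.6724
  1: TP=42, FP=0+9+5+1+3=18 → 42/60 = 0.7000
  2: TP=35, FP=1+6+6+4+0=17 → 35/52 = 0.6731
  3: TP=19, FP=1+5+12+1+0=19 → 19/38 = 0.5000
  4: TP=49, FP=1+6+16+5+0=28 → 49/77 = 0.6364
  5: TP=30, FP=0+7+12+2+0=21 → 30/51 = 0.5882
Weighted-precision = Σ (supportᵢ/N)·precisionᵢ with N=336: (42/336)·0.6724 + (70/336)·0.7000 + (92/336)·0.6731 + (42/336)·0.5000 + (56/336)·0.6364 + (34/336)·0.5882 = 0.642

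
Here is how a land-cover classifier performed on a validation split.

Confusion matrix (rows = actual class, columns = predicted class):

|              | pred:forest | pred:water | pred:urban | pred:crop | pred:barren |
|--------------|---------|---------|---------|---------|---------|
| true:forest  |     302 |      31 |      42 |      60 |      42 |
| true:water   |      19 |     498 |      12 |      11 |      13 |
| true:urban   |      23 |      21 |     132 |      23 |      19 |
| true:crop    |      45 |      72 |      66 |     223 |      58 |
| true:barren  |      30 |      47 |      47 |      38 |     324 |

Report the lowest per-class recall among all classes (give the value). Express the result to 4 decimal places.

0.4806

Per-class recall (TP/(TP+FN)):
  forest: TP=302, FN=31+42+60+42=175 → 302/477 = 0.63312
  water: TP=498, FN=19+12+11+13=55 → 498/553 = 0.90054
  urban: TP=132, FN=23+21+23+19=86 → 132/218 = 0.60550
  crop: TP=223, FN=45+72+66+58=241 → 223/464 = 0.48060
  barren: TP=324, FN=30+47+47+38=162 → 324/486 = 0.66667
Lowest is class 'crop' with recall = 0.4806.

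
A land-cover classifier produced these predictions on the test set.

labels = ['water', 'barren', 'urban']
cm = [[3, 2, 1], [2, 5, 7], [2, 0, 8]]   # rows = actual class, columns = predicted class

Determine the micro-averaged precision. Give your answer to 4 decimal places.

Micro-averaging pools counts across classes: ΣTP=16, ΣFP=14, ΣFN=14.
Micro-precision = TP/(TP+FP) on pooled counts = 0.5333 (equals overall accuracy in single-label multiclass).

0.5333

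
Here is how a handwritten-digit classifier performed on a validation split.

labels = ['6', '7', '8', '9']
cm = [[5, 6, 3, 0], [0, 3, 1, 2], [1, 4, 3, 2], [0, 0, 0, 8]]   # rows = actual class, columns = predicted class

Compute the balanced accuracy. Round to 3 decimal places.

Balanced accuracy = mean of per-class recall.
  6: recall = 5/14 = 0.3571
  7: recall = 3/6 = 0.5000
  8: recall = 3/10 = 0.3000
  9: recall = 8/8 = 1.0000
Mean = (0.3571 + 0.5000 + 0.3000 + 1.0000) / 4 = 0.539

0.539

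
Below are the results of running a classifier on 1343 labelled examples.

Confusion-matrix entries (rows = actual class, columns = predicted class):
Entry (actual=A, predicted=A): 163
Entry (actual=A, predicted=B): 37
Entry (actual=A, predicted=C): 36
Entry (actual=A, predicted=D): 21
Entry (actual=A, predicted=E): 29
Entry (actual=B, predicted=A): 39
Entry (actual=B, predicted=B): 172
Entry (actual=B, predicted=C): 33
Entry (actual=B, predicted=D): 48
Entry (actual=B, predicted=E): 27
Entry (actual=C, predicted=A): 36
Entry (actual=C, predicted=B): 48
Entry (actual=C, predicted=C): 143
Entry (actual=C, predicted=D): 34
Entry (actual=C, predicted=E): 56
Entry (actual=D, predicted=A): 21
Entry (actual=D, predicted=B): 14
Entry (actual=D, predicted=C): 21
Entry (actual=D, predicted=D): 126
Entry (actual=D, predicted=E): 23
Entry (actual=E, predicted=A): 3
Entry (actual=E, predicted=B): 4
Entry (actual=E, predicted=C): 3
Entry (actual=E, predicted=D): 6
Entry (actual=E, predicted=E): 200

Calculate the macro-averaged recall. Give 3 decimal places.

Per-class recall (TP/(TP+FN)):
  A: TP=163, FN=37+36+21+29=123 → 163/286 = 0.5699
  B: TP=172, FN=39+33+48+27=147 → 172/319 = 0.5392
  C: TP=143, FN=36+48+34+56=174 → 143/317 = 0.4511
  D: TP=126, FN=21+14+21+23=79 → 126/205 = 0.6146
  E: TP=200, FN=3+4+3+6=16 → 200/216 = 0.9259
Macro-recall = mean = (0.5699 + 0.5392 + 0.4511 + 0.6146 + 0.9259) / 5 = 0.620

0.620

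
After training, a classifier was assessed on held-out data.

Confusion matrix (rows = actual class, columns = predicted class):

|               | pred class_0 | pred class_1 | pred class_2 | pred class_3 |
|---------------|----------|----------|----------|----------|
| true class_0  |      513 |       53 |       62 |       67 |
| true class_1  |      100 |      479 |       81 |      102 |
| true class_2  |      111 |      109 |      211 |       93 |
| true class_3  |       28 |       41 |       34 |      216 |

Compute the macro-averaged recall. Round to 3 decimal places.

0.612

Per-class recall (TP/(TP+FN)):
  class_0: TP=513, FN=53+62+67=182 → 513/695 = 0.7381
  class_1: TP=479, FN=100+81+102=283 → 479/762 = 0.6286
  class_2: TP=211, FN=111+109+93=313 → 211/524 = 0.4027
  class_3: TP=216, FN=28+41+34=103 → 216/319 = 0.6771
Macro-recall = mean = (0.7381 + 0.6286 + 0.4027 + 0.6771) / 4 = 0.612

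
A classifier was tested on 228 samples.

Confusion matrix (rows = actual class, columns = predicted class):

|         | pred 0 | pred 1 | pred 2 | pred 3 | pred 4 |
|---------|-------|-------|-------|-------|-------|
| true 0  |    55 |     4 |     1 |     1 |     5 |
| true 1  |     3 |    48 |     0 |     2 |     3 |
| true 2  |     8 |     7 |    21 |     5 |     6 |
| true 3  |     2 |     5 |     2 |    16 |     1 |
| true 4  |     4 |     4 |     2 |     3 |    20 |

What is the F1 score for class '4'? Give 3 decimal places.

0.588

One-vs-rest for '4': TP = diagonal; FP = other classes predicted '4'; FN = '4' predicted as other.
F1 score = 2·TP/(2·TP+FP+FN).
4: TP=20, FP=5+3+6+1=15, FN=4+4+2+3=13 → 40/68 = 0.5882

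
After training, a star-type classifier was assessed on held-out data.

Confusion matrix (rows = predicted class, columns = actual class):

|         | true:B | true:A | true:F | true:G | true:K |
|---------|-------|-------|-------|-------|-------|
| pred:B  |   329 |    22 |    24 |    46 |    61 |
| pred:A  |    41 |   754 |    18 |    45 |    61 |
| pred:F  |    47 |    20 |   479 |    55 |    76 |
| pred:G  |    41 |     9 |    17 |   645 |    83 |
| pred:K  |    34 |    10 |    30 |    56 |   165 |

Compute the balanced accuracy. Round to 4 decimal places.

0.7137

Balanced accuracy = mean of per-class recall.
  B: recall = 329/492 = 0.66870
  A: recall = 754/815 = 0.92515
  F: recall = 479/568 = 0.84331
  G: recall = 645/847 = 0.76151
  K: recall = 165/446 = 0.36996
Mean = (0.66870 + 0.92515 + 0.84331 + 0.76151 + 0.36996) / 5 = 0.7137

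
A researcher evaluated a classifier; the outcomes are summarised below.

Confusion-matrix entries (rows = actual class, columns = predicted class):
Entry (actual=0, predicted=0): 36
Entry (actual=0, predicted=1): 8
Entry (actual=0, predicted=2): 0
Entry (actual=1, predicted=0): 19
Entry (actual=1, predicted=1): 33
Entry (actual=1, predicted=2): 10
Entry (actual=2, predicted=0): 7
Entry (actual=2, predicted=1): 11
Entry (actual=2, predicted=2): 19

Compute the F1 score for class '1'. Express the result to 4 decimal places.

One-vs-rest for '1': TP = diagonal; FP = other classes predicted '1'; FN = '1' predicted as other.
F1 score = 2·TP/(2·TP+FP+FN).
1: TP=33, FP=8+11=19, FN=19+10=29 → 66/114 = 0.57895

0.5789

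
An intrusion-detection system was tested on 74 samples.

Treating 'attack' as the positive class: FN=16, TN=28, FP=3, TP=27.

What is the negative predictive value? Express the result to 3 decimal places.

NPV = TN/(TN+FN) = 28/(28+16) = 0.636

0.636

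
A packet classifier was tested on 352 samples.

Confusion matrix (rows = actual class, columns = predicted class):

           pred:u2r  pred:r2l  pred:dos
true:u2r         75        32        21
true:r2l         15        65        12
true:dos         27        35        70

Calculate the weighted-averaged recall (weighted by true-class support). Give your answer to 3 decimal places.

Per-class recall (TP/(TP+FN)):
  u2r: TP=75, FN=32+21=53 → 75/128 = 0.5859
  r2l: TP=65, FN=15+12=27 → 65/92 = 0.7065
  dos: TP=70, FN=27+35=62 → 70/132 = 0.5303
Weighted-recall = Σ (supportᵢ/N)·recallᵢ with N=352: (128/352)·0.5859 + (92/352)·0.7065 + (132/352)·0.5303 = 0.597

0.597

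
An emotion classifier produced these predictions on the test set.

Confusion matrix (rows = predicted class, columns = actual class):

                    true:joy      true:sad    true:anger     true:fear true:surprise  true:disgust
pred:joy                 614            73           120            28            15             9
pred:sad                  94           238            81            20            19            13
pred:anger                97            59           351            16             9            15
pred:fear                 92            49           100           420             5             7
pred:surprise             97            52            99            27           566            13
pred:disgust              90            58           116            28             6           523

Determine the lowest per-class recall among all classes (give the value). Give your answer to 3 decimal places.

0.405

Per-class recall (TP/(TP+FN)):
  joy: TP=614, FN=94+97+92+97+90=470 → 614/1084 = 0.5664
  sad: TP=238, FN=73+59+49+52+58=291 → 238/529 = 0.4499
  anger: TP=351, FN=120+81+100+99+116=516 → 351/867 = 0.4048
  fear: TP=420, FN=28+20+16+27+28=119 → 420/539 = 0.7792
  surprise: TP=566, FN=15+19+9+5+6=54 → 566/620 = 0.9129
  disgust: TP=523, FN=9+13+15+7+13=57 → 523/580 = 0.9017
Lowest is class 'anger' with recall = 0.405.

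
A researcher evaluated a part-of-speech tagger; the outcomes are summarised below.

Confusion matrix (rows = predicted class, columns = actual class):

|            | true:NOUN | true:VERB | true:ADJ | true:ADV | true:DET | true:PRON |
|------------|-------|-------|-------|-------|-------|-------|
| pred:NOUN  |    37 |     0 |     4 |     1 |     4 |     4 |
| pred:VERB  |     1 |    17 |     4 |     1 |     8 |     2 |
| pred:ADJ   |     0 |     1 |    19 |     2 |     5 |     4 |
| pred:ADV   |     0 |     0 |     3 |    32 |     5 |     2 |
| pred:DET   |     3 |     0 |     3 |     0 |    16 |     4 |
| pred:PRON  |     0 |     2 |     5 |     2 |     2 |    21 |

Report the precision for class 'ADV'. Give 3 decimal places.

0.762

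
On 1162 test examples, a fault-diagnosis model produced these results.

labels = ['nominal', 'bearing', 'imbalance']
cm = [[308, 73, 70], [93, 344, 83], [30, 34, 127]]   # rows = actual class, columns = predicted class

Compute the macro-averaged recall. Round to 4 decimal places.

0.6698

Per-class recall (TP/(TP+FN)):
  nominal: TP=308, FN=73+70=143 → 308/451 = 0.68293
  bearing: TP=344, FN=93+83=176 → 344/520 = 0.66154
  imbalance: TP=127, FN=30+34=64 → 127/191 = 0.66492
Macro-recall = mean = (0.68293 + 0.66154 + 0.66492) / 3 = 0.6698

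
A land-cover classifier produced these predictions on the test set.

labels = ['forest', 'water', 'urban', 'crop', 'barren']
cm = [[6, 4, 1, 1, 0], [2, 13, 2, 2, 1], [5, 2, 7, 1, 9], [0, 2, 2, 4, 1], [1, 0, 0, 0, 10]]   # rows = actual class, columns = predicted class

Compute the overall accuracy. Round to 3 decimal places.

0.526

Accuracy = trace / total = (6+13+7+4+10=40) / 76 = 40/76 = 0.526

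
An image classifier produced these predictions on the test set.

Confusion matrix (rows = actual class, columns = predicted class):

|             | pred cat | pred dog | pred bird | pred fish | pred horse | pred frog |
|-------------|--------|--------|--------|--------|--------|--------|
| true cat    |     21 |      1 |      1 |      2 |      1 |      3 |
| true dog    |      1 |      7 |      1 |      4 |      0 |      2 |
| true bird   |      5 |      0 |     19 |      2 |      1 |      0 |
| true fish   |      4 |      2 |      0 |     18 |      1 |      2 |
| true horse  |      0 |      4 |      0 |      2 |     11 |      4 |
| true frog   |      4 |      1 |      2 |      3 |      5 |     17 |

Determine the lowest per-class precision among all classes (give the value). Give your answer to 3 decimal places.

0.467

Per-class precision (TP/(TP+FP)):
  cat: TP=21, FP=1+5+4+0+4=14 → 21/35 = 0.6000
  dog: TP=7, FP=1+0+2+4+1=8 → 7/15 = 0.4667
  bird: TP=19, FP=1+1+0+0+2=4 → 19/23 = 0.8261
  fish: TP=18, FP=2+4+2+2+3=13 → 18/31 = 0.5806
  horse: TP=11, FP=1+0+1+1+5=8 → 11/19 = 0.5789
  frog: TP=17, FP=3+2+0+2+4=11 → 17/28 = 0.6071
Lowest is class 'dog' with precision = 0.467.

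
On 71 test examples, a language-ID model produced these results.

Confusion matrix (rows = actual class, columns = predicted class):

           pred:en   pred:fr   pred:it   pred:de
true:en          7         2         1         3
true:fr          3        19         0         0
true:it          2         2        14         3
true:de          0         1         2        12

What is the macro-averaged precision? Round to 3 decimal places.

Per-class precision (TP/(TP+FP)):
  en: TP=7, FP=3+2+0=5 → 7/12 = 0.5833
  fr: TP=19, FP=2+2+1=5 → 19/24 = 0.7917
  it: TP=14, FP=1+0+2=3 → 14/17 = 0.8235
  de: TP=12, FP=3+0+3=6 → 12/18 = 0.6667
Macro-precision = mean = (0.5833 + 0.7917 + 0.8235 + 0.6667) / 4 = 0.716

0.716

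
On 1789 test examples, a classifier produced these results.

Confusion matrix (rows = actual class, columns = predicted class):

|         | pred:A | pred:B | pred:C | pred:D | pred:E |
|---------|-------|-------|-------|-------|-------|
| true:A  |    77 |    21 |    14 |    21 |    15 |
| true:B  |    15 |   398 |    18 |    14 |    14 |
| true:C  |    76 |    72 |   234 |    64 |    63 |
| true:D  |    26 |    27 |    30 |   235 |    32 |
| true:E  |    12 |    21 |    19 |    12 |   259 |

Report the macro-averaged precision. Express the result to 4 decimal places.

Per-class precision (TP/(TP+FP)):
  A: TP=77, FP=15+76+26+12=129 → 77/206 = 0.37379
  B: TP=398, FP=21+72+27+21=141 → 398/539 = 0.73840
  C: TP=234, FP=14+18+30+19=81 → 234/315 = 0.74286
  D: TP=235, FP=21+14+64+12=111 → 235/346 = 0.67919
  E: TP=259, FP=15+14+63+32=124 → 259/383 = 0.67624
Macro-precision = mean = (0.37379 + 0.73840 + 0.74286 + 0.67919 + 0.67624) / 5 = 0.6421

0.6421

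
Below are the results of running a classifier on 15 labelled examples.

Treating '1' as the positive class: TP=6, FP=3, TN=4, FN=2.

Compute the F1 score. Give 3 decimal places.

0.706

Precision = TP/(TP+FP) = 6/9 = 0.6667
Recall = TP/(TP+FN) = 6/8 = 0.7500
F1 = 2·TP/(2·TP+FP+FN) = 12/17 = 0.706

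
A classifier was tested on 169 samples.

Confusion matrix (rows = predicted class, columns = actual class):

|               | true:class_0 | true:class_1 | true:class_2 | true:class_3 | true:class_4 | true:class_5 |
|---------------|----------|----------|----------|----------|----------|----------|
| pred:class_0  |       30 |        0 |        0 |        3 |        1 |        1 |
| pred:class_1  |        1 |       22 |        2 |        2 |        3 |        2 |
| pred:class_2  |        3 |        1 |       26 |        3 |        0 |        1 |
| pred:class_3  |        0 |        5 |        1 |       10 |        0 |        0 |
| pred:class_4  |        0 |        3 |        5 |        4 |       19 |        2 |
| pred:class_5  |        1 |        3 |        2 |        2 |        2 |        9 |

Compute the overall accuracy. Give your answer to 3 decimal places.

Accuracy = trace / total = (30+22+26+10+19+9=116) / 169 = 116/169 = 0.686

0.686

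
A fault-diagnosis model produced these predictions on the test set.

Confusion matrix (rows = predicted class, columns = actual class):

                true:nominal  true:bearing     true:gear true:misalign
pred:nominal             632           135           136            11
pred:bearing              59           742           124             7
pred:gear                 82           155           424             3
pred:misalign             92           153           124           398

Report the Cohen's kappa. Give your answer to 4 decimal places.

Observed agreement pₒ = trace/N = 2196/3277 = 0.67013
Expected agreement pₑ = Σ (rowᵢ·colᵢ)/N² = (865·914 + 1185·932 + 808·664 + 419·767)/3277² = 0.25635
κ = (pₒ − pₑ)/(1 − pₑ) = (0.67013 − 0.25635)/(1 − 0.25635) = 0.5564

0.5564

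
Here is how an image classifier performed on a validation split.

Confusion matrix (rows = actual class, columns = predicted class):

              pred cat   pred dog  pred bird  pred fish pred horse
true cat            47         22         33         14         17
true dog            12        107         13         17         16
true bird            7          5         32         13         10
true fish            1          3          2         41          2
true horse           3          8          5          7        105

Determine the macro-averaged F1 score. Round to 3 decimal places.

0.582

Per-class F1 score (2·TP/(2·TP+FP+FN)):
  cat: TP=47, FP=12+7+1+3=23, FN=22+33+14+17=86 → 94/203 = 0.4631
  dog: TP=107, FP=22+5+3+8=38, FN=12+13+17+16=58 → 214/310 = 0.6903
  bird: TP=32, FP=33+13+2+5=53, FN=7+5+13+10=35 → 64/152 = 0.4211
  fish: TP=41, FP=14+17+13+7=51, FN=1+3+2+2=8 → 82/141 = 0.5816
  horse: TP=105, FP=17+16+10+2=45, FN=3+8+5+7=23 → 210/278 = 0.7554
Macro-F1 score = mean = (0.4631 + 0.6903 + 0.4211 + 0.5816 + 0.7554) / 5 = 0.582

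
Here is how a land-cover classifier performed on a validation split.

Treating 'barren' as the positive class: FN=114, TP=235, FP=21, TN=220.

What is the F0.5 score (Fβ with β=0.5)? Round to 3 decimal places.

Fβ = (1+β²)·TP / ((1+β²)·TP + β²·FN + FP), with β²=1/4
= 1.25·235 / (1.25·235 + 0.25·114 + 21) = 0.856

0.856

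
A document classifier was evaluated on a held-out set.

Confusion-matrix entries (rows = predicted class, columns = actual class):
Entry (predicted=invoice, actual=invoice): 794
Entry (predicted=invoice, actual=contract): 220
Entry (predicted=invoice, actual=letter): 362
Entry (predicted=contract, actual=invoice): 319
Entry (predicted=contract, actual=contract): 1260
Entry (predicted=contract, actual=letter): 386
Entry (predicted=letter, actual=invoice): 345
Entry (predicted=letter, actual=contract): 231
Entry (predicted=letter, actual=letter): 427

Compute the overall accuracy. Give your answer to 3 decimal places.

0.571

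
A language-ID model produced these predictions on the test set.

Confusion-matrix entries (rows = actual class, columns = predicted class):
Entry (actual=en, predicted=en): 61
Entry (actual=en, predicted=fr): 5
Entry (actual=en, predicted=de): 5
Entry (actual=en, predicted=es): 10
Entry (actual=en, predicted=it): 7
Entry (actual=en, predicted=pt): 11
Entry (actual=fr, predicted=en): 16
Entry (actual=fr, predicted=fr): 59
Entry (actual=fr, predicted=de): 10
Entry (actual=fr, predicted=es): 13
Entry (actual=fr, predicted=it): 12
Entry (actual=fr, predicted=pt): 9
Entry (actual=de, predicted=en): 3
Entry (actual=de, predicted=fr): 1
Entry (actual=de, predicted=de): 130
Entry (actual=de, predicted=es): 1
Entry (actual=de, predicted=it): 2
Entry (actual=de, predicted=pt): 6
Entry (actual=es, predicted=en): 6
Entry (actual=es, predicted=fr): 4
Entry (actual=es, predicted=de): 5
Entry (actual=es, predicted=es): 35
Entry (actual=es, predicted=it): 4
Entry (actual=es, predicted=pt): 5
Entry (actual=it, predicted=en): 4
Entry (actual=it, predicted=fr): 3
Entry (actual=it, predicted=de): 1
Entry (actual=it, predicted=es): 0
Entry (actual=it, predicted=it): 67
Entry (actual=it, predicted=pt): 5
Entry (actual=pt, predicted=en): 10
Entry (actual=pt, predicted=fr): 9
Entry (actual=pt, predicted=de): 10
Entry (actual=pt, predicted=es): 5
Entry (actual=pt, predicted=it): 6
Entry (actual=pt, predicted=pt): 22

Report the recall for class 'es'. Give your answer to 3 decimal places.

One-vs-rest for 'es': TP = diagonal; FP = other classes predicted 'es'; FN = 'es' predicted as other.
recall = TP/(TP+FN).
es: TP=35, FN=6+4+5+4+5=24 → 35/59 = 0.5932

0.593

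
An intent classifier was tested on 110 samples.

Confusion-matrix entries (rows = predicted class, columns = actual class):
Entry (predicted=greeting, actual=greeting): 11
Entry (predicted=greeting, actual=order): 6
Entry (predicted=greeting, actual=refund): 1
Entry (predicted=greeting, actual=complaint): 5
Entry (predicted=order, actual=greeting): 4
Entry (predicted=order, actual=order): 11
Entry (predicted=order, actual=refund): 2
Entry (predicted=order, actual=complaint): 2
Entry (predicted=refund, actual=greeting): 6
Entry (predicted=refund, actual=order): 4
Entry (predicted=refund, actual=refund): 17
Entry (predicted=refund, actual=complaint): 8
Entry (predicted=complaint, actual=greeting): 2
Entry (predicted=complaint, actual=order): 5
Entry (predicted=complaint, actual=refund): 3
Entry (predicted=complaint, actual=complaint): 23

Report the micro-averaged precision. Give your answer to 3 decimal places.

0.564

Micro-averaging pools counts across classes: ΣTP=62, ΣFP=48, ΣFN=48.
Micro-precision = TP/(TP+FP) on pooled counts = 0.564 (equals overall accuracy in single-label multiclass).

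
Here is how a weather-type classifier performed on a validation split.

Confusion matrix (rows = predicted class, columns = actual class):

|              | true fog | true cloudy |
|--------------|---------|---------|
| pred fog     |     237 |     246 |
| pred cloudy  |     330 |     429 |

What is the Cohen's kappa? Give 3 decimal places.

0.054

Observed agreement pₒ = trace/N = 666/1242 = 0.5362
Expected agreement pₑ = Σ (rowᵢ·colᵢ)/N² = (567·483 + 675·759)/1242² = 0.5097
κ = (pₒ − pₑ)/(1 − pₑ) = (0.5362 − 0.5097)/(1 − 0.5097) = 0.054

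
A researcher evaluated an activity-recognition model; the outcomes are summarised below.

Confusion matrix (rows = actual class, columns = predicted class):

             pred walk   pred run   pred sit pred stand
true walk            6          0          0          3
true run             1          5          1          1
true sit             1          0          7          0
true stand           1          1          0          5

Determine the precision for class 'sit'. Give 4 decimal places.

0.8750

Treat 'sit' as positive and all other classes as negative.
precision = TP/(TP+FP).
sit: TP=7, FP=0+1+0=1 → 7/8 = 0.87500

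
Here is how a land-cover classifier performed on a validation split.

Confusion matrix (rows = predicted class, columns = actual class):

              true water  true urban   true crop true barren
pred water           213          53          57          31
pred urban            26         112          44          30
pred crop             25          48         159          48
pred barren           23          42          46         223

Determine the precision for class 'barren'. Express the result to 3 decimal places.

precision = TP/(TP+FP).
barren: TP=223, FP=23+42+46=111 → 223/334 = 0.6677

0.668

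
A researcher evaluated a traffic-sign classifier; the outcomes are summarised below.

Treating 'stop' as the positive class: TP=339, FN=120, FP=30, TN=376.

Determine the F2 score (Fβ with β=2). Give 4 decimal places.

Fβ = (1+β²)·TP / ((1+β²)·TP + β²·FN + FP), with β²=4
= 5·339 / (5·339 + 4·120 + 30) = 0.7687

0.7687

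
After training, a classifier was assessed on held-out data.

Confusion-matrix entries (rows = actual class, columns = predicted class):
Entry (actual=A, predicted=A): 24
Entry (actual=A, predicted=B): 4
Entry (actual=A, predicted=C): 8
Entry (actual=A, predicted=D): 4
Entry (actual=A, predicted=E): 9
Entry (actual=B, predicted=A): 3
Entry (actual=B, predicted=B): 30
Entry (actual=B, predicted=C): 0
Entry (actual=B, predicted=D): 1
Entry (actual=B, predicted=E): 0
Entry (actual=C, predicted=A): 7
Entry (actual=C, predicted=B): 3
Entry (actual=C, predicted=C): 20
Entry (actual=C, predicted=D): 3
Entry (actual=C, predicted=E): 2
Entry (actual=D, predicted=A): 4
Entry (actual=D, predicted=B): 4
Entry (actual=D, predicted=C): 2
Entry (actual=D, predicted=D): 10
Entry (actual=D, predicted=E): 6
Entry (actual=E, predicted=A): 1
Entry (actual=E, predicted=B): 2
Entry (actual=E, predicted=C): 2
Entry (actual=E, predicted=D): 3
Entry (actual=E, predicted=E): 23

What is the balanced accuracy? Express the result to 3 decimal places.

Balanced accuracy = mean of per-class recall.
  A: recall = 24/49 = 0.4898
  B: recall = 30/34 = 0.8824
  C: recall = 20/35 = 0.5714
  D: recall = 10/26 = 0.3846
  E: recall = 23/31 = 0.7419
Mean = (0.4898 + 0.8824 + 0.5714 + 0.3846 + 0.7419) / 5 = 0.614

0.614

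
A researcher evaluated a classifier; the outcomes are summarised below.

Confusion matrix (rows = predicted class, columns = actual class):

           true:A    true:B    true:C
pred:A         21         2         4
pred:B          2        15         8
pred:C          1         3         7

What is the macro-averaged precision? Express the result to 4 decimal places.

0.6714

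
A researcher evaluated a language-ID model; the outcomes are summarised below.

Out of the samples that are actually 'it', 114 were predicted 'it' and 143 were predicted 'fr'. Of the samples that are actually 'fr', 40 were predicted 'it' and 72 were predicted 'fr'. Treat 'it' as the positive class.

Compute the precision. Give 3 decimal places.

Precision = TP/(TP+FP) = 114/(114+40) = 114/154 = 0.740

0.740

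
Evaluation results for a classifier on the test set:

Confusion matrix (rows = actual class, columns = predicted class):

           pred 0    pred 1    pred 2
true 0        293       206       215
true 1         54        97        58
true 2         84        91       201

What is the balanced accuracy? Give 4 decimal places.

0.4697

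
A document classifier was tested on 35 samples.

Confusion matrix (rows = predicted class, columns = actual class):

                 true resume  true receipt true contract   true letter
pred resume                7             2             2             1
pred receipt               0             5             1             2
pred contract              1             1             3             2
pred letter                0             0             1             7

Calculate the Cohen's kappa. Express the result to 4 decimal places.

Observed agreement pₒ = trace/N = 22/35 = 0.62857
Expected agreement pₑ = Σ (rowᵢ·colᵢ)/N² = (8·12 + 8·8 + 7·7 + 12·8)/35² = 0.24898
κ = (pₒ − pₑ)/(1 − pₑ) = (0.62857 − 0.24898)/(1 − 0.24898) = 0.5054

0.5054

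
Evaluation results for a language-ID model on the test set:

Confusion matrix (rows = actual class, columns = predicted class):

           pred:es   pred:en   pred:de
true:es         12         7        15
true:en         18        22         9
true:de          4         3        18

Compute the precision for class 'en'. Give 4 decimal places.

0.6875

One-vs-rest for 'en': TP = diagonal; FP = other classes predicted 'en'; FN = 'en' predicted as other.
precision = TP/(TP+FP).
en: TP=22, FP=7+3=10 → 22/32 = 0.68750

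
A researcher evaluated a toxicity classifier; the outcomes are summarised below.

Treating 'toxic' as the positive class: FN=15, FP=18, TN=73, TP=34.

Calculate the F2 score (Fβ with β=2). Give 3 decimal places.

0.685

Fβ = (1+β²)·TP / ((1+β²)·TP + β²·FN + FP), with β²=4
= 5·34 / (5·34 + 4·15 + 18) = 0.685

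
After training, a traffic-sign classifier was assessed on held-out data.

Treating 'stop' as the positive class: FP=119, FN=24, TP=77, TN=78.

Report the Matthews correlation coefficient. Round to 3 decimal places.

0.158

MCC = (TP·TN − FP·FN) / √((TP+FP)(TP+FN)(TN+FP)(TN+FN))
Numerator = 77·78 − 119·24 = 3150
Denominator = √(196·101·197·102) = √397780824 = 19944.4434
MCC = 3150 / 19944.4434 = 0.158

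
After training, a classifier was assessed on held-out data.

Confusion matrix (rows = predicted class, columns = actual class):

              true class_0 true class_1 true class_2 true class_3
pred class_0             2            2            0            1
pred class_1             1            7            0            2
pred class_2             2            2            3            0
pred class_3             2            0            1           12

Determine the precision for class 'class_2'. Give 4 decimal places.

0.4286

precision = TP/(TP+FP).
class_2: TP=3, FP=2+2+0=4 → 3/7 = 0.42857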